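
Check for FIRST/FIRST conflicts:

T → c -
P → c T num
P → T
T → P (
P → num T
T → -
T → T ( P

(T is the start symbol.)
FIRST sets of the non-terminals at (or reachable through a nullable prefix from) the front of some alternative:
  FIRST(P) = { '-', 'c', 'num' }
  FIRST(T) = { '-', 'c', 'num' }

Productions for T:
  T → c -: FIRST = { 'c' }
  T → P (: FIRST = { '-', 'c', 'num' }
  T → -: FIRST = { '-' }
  T → T ( P: FIRST = { '-', 'c', 'num' }
Productions for P:
  P → c T num: FIRST = { 'c' }
  P → T: FIRST = { '-', 'c', 'num' }
  P → num T: FIRST = { 'num' }

Conflict for T: T → c - and T → P (
  Overlap: { 'c' }
Conflict for T: T → c - and T → T ( P
  Overlap: { 'c' }
Conflict for T: T → P ( and T → -
  Overlap: { '-' }
Conflict for T: T → P ( and T → T ( P
  Overlap: { '-', 'c', 'num' }
Conflict for T: T → - and T → T ( P
  Overlap: { '-' }
Conflict for P: P → c T num and P → T
  Overlap: { 'c' }
Conflict for P: P → T and P → num T
  Overlap: { 'num' }

Answer: Yes. T → c '-' / T → P '(' on { 'c' }; T → c '-' / T → T '(' P on { 'c' }; T → P '(' / T → '-' on { '-' }; T → P '(' / T → T '(' P on { '-', 'c', 'num' }; T → '-' / T → T '(' P on { '-' }; P → c T num / P → T on { 'c' }; P → T / P → num T on { 'num' }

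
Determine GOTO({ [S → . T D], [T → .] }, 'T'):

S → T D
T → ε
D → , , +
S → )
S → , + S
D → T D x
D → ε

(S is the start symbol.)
GOTO(I, 'T') = CLOSURE({ [A → αX.β] : [A → α.Xβ] ∈ I, X = 'T' })

Items with dot before 'T', with the dot advanced:
  [S → . T D] → [S → T . D]
Closure of the advanced items:
  [S → T . D] has the dot before D: add [D → . , , +], [D → . T D x], [D → .]
  [D → . T D x] has the dot before T: add [T → .]

GOTO = { [D → . , , +], [D → . T D x], [D → .], [S → T . D], [T → .] }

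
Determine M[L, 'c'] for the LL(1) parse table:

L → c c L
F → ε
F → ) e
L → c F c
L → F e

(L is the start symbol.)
To find M[L, 'c'], we find productions for L where 'c' is in the predict set (PREDICT(N → α) = (FIRST(α) \ {ε}) ∪ (FOLLOW(N) if α ⇒* ε)).

Relevant sets:
  FIRST(F) = { ')', ε }

L → c c L: PREDICT = { 'c' }
  'c' is in predict set, so this production goes in M[L, 'c']
L → c F c: PREDICT = { 'c' }
  'c' is in predict set, so this production goes in M[L, 'c']
L → F e: PREDICT = { ')', 'e' }

M[L, 'c'] = L → c c L, L → c F c  (a multiply-defined cell — the grammar is not LL(1))

Answer: L → c c L, L → c F c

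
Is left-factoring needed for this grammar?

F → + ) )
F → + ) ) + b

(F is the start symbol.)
Left-factoring is needed when two productions for the same non-terminal
share a common prefix on the right-hand side.

Productions for F:
  F → + ) )
  F → + ) ) + b

Found common prefix '+ ) )' in productions for F

Answer: Yes, F has productions with common prefix '+ ) )'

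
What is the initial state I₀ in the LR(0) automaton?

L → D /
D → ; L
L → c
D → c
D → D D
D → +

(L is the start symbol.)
First, augment the grammar with L' → L
I₀ = CLOSURE({ [L' → . L] }):
  [L' → . L] has the dot before L: add [L → . D /], [L → . c]
  [L → . D /] has the dot before D: add [D → . ; L], [D → . c], [D → . D D], [D → . +]
No further items can be added.

I₀ = { [D → . +], [D → . ; L], [D → . D D], [D → . c], [L → . D /], [L → . c], [L' → . L] }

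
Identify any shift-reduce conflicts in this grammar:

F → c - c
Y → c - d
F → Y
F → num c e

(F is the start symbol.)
Augment with F' → F and build the canonical LR(0) collection (I0 = CLOSURE({[F' → . F]}), then GOTO on every symbol after a dot until no new states appear). It has 10 states:
  I0: { [F → . Y], [F → . c - c], [F → . num c e], [F' → . F], [Y → . c - d] }  — shift
  I1: { [F' → F .] }  — accept
  I2: { [F → Y .] }  — reduce
  I3: { [F → c . - c], [Y → c . - d] }  — shift
  I4: { [F → num . c e] }  — shift
  I5: { [F → num c . e] }  — shift
  I6: { [F → num c e .] }  — reduce
  I7: { [F → c - . c], [Y → c - . d] }  — shift
  I8: { [F → c - c .] }  — reduce
  I9: { [Y → c - d .] }  — reduce

No state contains both a complete item and a shift item.

Answer: No shift-reduce conflicts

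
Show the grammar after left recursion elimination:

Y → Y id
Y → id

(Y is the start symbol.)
Y is directly left-recursive. The standard transformation for
  A → A α₁ | ... | A α_m | β₁ | ... | β_n
is
  A  → β₁ A' | ... | β_n A'
  A' → α₁ A' | ... | α_m A' | ε

Y → id becomes Y → id Y'
Y → Y id becomes Y' → id Y'
Add Y' → ε

Resulting grammar:
Y → id Y'
Y' → id Y'
Y' → ε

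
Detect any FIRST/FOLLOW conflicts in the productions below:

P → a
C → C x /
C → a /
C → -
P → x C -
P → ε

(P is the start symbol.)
No FIRST/FOLLOW conflicts.

A FIRST/FOLLOW conflict occurs when a non-terminal N has a nullable alternative N → β (β ⇒* ε) and another alternative N → α with FIRST(α) ∩ FOLLOW(N) ≠ ∅: on such a lookahead the parser cannot decide between expanding α and letting N vanish via β.

Nullable non-terminals: P.

P: nullable alternative(s) P → ε; FOLLOW(P) = { $ }
  P → a: FIRST \ {ε} = { 'a' } — disjoint from FOLLOW(P)
  P → x C -: FIRST \ {ε} = { 'x' } — disjoint from FOLLOW(P)
  P → ε: FIRST \ {ε} = { } — this is the only nullable alternative, skip

C has no nullable alternative, so no FIRST/FOLLOW check is needed there.

No FIRST/FOLLOW conflicts found.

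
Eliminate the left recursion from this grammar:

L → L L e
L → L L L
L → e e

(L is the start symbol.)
L is directly left-recursive. The standard transformation for
  A → A α₁ | ... | A α_m | β₁ | ... | β_n
is
  A  → β₁ A' | ... | β_n A'
  A' → α₁ A' | ... | α_m A' | ε

L → e e becomes L → e e L'
L → L L e becomes L' → L e L'
L → L L L becomes L' → L L L'
Add L' → ε

Resulting grammar:
L → e e L'
L' → L e L'
L' → L L L'
L' → ε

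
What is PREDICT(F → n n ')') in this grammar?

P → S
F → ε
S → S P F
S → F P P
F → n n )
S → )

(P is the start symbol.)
{ 'n' }

PREDICT(F → n n ')') = (FIRST(RHS) \ {ε}) ∪ (FOLLOW(F) if ε ∈ FIRST(RHS), i.e. RHS ⇒* ε)
FIRST(n n ')') = { 'n' }
ε ∉ FIRST(n n ')'), so FOLLOW(F) is not added.
PREDICT(F → n n ')') = { 'n' }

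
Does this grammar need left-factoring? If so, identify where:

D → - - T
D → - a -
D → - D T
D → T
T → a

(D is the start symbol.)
Left-factoring is needed when two productions for the same non-terminal
share a common prefix on the right-hand side.

Productions for D:
  D → - - T
  D → - a -
  D → - D T
  D → T

Found common prefix '-' in productions for D

Answer: Yes, D has productions with common prefix '-'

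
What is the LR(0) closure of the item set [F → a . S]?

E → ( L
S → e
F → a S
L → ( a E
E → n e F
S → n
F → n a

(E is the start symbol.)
To compute CLOSURE, for each item [A → α.Bβ] where B is a non-terminal, add [B → .γ] for all productions B → γ; repeat for the newly added items until nothing changes.

Start with: [F → a . S]
  [F → a . S] has the dot before S: add [S → . e], [S → . n]
No further items can be added.

CLOSURE = { [F → a . S], [S → . e], [S → . n] }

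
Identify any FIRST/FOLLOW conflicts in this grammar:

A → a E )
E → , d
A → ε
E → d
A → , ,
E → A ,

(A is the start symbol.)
Nullable non-terminals: A.

A: nullable alternative(s) A → ε; FOLLOW(A) = { $, ',' }
  A → a E ): FIRST \ {ε} = { 'a' } — disjoint from FOLLOW(A)
  A → ε: FIRST \ {ε} = { } — this is the only nullable alternative, skip
  A → , ,: FIRST \ {ε} = { ',' } — overlaps FOLLOW(A) on { ',' }: CONFLICT

E has no nullable alternative, so no FIRST/FOLLOW check is needed there.

So the grammar has 1 FIRST/FOLLOW conflict (marked CONFLICT above).

Answer: Yes. A → ',' ',' with FOLLOW(A) on { ',' }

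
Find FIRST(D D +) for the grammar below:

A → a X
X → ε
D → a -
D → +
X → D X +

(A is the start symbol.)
FIRST sets of the non-terminals involved (from the grammar, by fixed-point iteration):
  FIRST(D) = { '+', 'a' }

To compute FIRST(D D +), process the symbols left to right:
Symbol D is a non-terminal. Add FIRST(D) \ {ε} = { '+', 'a' }
D is not nullable (ε ∉ FIRST(D)), so stop here.
FIRST(D D +) = { '+', 'a' }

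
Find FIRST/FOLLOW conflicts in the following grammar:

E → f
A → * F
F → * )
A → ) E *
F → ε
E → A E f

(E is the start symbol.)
A FIRST/FOLLOW conflict occurs when a non-terminal N has a nullable alternative N → β (β ⇒* ε) and another alternative N → α with FIRST(α) ∩ FOLLOW(N) ≠ ∅: on such a lookahead the parser cannot decide between expanding α and letting N vanish via β.

Nullable non-terminals: F.

F: nullable alternative(s) F → ε; FOLLOW(F) = { ')', '*', 'f' }
  F → * ): FIRST \ {ε} = { '*' } — overlaps FOLLOW(F) on { '*' }: CONFLICT
  F → ε: FIRST \ {ε} = { } — this is the only nullable alternative, skip

A, E have no nullable alternative, so no FIRST/FOLLOW check is needed there.

So the grammar has 1 FIRST/FOLLOW conflict (marked CONFLICT above).

Answer: Yes. F → '*' ')' with FOLLOW(F) on { '*' }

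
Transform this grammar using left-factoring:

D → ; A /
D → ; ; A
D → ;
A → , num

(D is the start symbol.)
D → ; D'
D' → A /
D' → ; A
D' → ε
A → , num

Left-factoring transforms A → αβ₁ | αβ₂ into A → αA' and A' → β₁ | β₂
(α is the longest common prefix among the alternatives). Repeat until
no nonterminal has two alternatives with a common prefix.

Round 1: D has alternatives sharing prefix ';'. Introduce D': D → ; D'
  Add: D' → A /
  Add: D' → ; A
  Add: D' → ε

No remaining common prefixes — done.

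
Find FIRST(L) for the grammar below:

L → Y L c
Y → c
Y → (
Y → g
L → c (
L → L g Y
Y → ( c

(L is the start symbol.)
{ '(', 'c', 'g' }

To compute FIRST(L), examine every production with L on the left-hand side, reading each right-hand side left to right until a non-nullable symbol is reached.

FIRST sets of the other non-terminals involved (by the same procedure, iterated to a fixed point):
  FIRST(Y) = { '(', 'c', 'g' }

From L → Y L c:
  - Y is a non-terminal: add FIRST(Y) \ {ε} = { '(', 'c', 'g' }
    Y is not nullable, so stop
From L → c (:
  - c is a terminal: add 'c' and stop
From L → L g Y:
  - L is the symbol being defined: contributes nothing new
    L is not nullable, so stop

Collecting: FIRST(L) = { '(', 'c', 'g' }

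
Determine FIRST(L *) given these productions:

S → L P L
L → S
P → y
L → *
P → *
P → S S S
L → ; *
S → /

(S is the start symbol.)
{ '*', '/', ';' }

FIRST sets of the non-terminals involved (from the grammar, by fixed-point iteration):
  FIRST(L) = { '*', '/', ';' }

To compute FIRST(L *), process the symbols left to right:
Symbol L is a non-terminal. Add FIRST(L) \ {ε} = { '*', '/', ';' }
L is not nullable (ε ∉ FIRST(L)), so stop here.
FIRST(L *) = { '*', '/', ';' }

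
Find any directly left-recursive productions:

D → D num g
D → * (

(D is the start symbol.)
Yes, D is left-recursive

Direct left recursion occurs when N → N α for some non-terminal N (the right-hand side begins with the left-hand side itself).

D → D num g: LEFT RECURSIVE (starts with D)
D → * (: starts with '*'

The grammar has direct left recursion on: D.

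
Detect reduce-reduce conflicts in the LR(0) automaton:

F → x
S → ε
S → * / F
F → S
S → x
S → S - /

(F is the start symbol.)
Augment with F' → F and build the canonical LR(0) collection (I0 = CLOSURE({[F' → . F]}), then GOTO on every symbol after a dot until no new states appear). It has 9 states:
  I0: { [F → . S], [F → . x], [F' → . F], [S → . * / F], [S → . S - /], [S → . x], [S → .] }  — shift, reduce
  I1: { [S → * . / F] }  — shift
  I2: { [F' → F .] }  — accept
  I3: { [F → S .], [S → S . - /] }  — shift, reduce
  I4: { [F → x .], [S → x .] }  — 2 reduces
  I5: { [S → S - . /] }  — shift
  I6: { [S → S - / .] }  — reduce
  I7: { [F → . S], [F → . x], [S → * / . F], [S → . * / F], [S → . S - /], [S → . x], [S → .] }  — shift, reduce
  I8: { [S → * / F .] }  — reduce

I4 contains complete items [F → x .], [S → x .] — reduce-reduce conflict.

Answer: Yes — I4: [F → x .] vs [S → x .]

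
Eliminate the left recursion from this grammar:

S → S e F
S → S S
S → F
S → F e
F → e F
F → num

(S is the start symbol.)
S → F S'
S → F e S'
S' → e F S'
S' → S S'
S' → ε
F → e F
F → num

S is directly left-recursive. The standard transformation for
  A → A α₁ | ... | A α_m | β₁ | ... | β_n
is
  A  → β₁ A' | ... | β_n A'
  A' → α₁ A' | ... | α_m A' | ε

S → F becomes S → F S'
S → F e becomes S → F e S'
S → S e F becomes S' → e F S'
S → S S becomes S' → S S'
Add S' → ε

Productions for other non-terminals are unchanged:
  F → e F
  F → num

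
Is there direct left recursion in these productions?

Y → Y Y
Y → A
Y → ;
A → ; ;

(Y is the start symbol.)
Yes, Y is left-recursive

Direct left recursion occurs when N → N α for some non-terminal N (the right-hand side begins with the left-hand side itself).

Y → Y Y: LEFT RECURSIVE (starts with Y)
Y → A: starts with A
Y → ;: starts with ';'
A → ; ;: starts with ';'

The grammar has direct left recursion on: Y.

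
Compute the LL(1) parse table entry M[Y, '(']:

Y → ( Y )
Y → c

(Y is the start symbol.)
To find M[Y, '('], we find productions for Y where '(' is in the predict set (PREDICT(N → α) = (FIRST(α) \ {ε}) ∪ (FOLLOW(N) if α ⇒* ε)).

Y → ( Y ): PREDICT = { '(' }
  '(' is in predict set, so this production goes in M[Y, '(']
Y → c: PREDICT = { 'c' }

M[Y, '('] = Y → ( Y )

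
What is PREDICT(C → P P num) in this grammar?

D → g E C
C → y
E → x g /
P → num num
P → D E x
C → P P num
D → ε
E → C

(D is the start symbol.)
{ 'g', 'num', 'x', 'y' }

PREDICT(C → P P num) = (FIRST(RHS) \ {ε}) ∪ (FOLLOW(C) if ε ∈ FIRST(RHS), i.e. RHS ⇒* ε)
FIRST(P) = { 'g', 'num', 'x', 'y' }
FIRST(P P num) = { 'g', 'num', 'x', 'y' }
ε ∉ FIRST(P P num), so FOLLOW(C) is not added.
PREDICT(C → P P num) = { 'g', 'num', 'x', 'y' }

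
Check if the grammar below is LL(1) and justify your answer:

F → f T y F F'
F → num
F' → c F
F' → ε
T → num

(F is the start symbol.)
A grammar is LL(1) if for each non-terminal N with multiple productions, the predict sets of those productions are pairwise disjoint, where PREDICT(N → α) = (FIRST(α) \ {ε}) ∪ (FOLLOW(N) if α ⇒* ε).

Relevant sets:
  FOLLOW(F') = { $, 'c' }

For F:
  PREDICT(F → f T y F F') = { 'f' }
  PREDICT(F → num) = { 'num' }
For F':
  PREDICT(F' → c F) = { 'c' }
  PREDICT(F' → ε) = { $, 'c' }
T has a single production, so nothing to check there.

Conflict found: Predict set conflict for F': { 'c' }
The grammar is NOT LL(1).

Answer: No. Predict set conflict for F': { 'c' }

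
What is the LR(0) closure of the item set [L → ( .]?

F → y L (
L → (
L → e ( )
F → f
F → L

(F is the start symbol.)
To compute CLOSURE, for each item [A → α.Bβ] where B is a non-terminal, add [B → .γ] for all productions B → γ; repeat for the newly added items until nothing changes.

Start with: [L → ( .]
The dot is at the end, so nothing is added.

CLOSURE = { [L → ( .] }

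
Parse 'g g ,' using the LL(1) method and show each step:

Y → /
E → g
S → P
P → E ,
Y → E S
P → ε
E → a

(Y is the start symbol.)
Stack is shown with the top on the left.

Stack  Input    Action
----------------------
Y $    g g , $  output Y → E S
E S $  g g , $  output E → g
g S $  g g , $  match 'g'
S $    g , $    output S → P
P $    g , $    output P → E ,
E , $  g , $    output E → g
g , $  g , $    match 'g'
, $    , $      match ','
$      $        accept

The string is accepted.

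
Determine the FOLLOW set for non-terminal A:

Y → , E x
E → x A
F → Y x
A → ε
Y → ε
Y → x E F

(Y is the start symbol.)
In E → x A: A is at the end, add FOLLOW(E)

The FOLLOW sets referred to above (computed the same way, to a fixed point):
  FOLLOW(E) = { ',', 'x' }

Taking the union: FOLLOW(A) = { ',', 'x' }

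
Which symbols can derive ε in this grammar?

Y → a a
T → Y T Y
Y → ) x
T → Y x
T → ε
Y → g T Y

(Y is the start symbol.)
{ 'T' }

A non-terminal is nullable if it can derive ε (the empty string): either it has an ε-production, or it has a production whose right-hand side consists entirely of nullable non-terminals.

ε-productions: T → ε
So T is immediately nullable.
No further non-terminal can be added: every production for the remaining non-terminals contains a terminal or a non-nullable non-terminal.
Nullable = { 'T' }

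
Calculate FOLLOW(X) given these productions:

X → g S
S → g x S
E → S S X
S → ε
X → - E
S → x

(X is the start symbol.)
{ $ }

To compute FOLLOW(X), find every occurrence of X on a right-hand side N → α X β: add FIRST(β) \ {ε}, and if β is empty or nullable also add FOLLOW(N). Iterate to a fixed point.

X is the start symbol, so $ ∈ FOLLOW(X).
In E → S S X: X is at the end, add FOLLOW(E)

The FOLLOW sets referred to above (computed the same way, to a fixed point):
  FOLLOW(E) = { $ }

Taking the union: FOLLOW(X) = { $ }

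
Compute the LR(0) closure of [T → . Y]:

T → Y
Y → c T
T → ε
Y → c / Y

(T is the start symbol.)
{ [T → . Y], [Y → . c / Y], [Y → . c T] }

To compute CLOSURE, for each item [A → α.Bβ] where B is a non-terminal, add [B → .γ] for all productions B → γ; repeat for the newly added items until nothing changes.

Start with: [T → . Y]
  [T → . Y] has the dot before Y: add [Y → . c T], [Y → . c / Y]
No further items can be added.

CLOSURE = { [T → . Y], [Y → . c / Y], [Y → . c T] }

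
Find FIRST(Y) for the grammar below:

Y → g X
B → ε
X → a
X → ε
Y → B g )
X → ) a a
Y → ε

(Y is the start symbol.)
{ 'g', ε }

FIRST sets of the other non-terminals involved (by the same procedure, iterated to a fixed point):
  FIRST(B) = { ε }

From Y → g X:
  - g is a terminal: add 'g' and stop
From Y → B g ):
  - B is a non-terminal: add FIRST(B) \ {ε} = { }
    B is nullable, so continue to the next symbol
  - g is a terminal: add 'g' and stop
From Y → ε:
  - ε-production, so ε ∈ FIRST(Y)

Collecting: FIRST(Y) = { 'g', ε }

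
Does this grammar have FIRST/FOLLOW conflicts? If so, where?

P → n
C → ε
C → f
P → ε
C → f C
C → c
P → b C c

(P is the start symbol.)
Yes. C → c with FOLLOW(C) on { 'c' }

Nullable non-terminals: C, P.

C: nullable alternative(s) C → ε; FOLLOW(C) = { 'c' }
  C → ε: FIRST \ {ε} = { } — this is the only nullable alternative, skip
  C → f: FIRST \ {ε} = { 'f' } — disjoint from FOLLOW(C)
  C → f C: FIRST \ {ε} = { 'f' } — disjoint from FOLLOW(C)
  C → c: FIRST \ {ε} = { 'c' } — overlaps FOLLOW(C) on { 'c' }: CONFLICT

P: nullable alternative(s) P → ε; FOLLOW(P) = { $ }
  P → n: FIRST \ {ε} = { 'n' } — disjoint from FOLLOW(P)
  P → ε: FIRST \ {ε} = { } — this is the only nullable alternative, skip
  P → b C c: FIRST \ {ε} = { 'b' } — disjoint from FOLLOW(P)

So the grammar has 1 FIRST/FOLLOW conflict (marked CONFLICT above).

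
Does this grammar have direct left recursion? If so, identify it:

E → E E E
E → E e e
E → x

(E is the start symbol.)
Yes, E is left-recursive

E → E E E: LEFT RECURSIVE (starts with E)
E → E e e: LEFT RECURSIVE (starts with E)
E → x: starts with x

The grammar has direct left recursion on: E.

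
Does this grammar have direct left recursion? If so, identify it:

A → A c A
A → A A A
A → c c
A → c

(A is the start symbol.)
Yes, A is left-recursive

A → A c A: LEFT RECURSIVE (starts with A)
A → A A A: LEFT RECURSIVE (starts with A)
A → c c: starts with c
A → c: starts with c

The grammar has direct left recursion on: A.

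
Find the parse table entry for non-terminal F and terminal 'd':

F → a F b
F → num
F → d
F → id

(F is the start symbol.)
To find M[F, 'd'], we find productions for F where 'd' is in the predict set (PREDICT(N → α) = (FIRST(α) \ {ε}) ∪ (FOLLOW(N) if α ⇒* ε)).

F → a F b: PREDICT = { 'a' }
F → num: PREDICT = { 'num' }
F → d: PREDICT = { 'd' }
  'd' is in predict set, so this production goes in M[F, 'd']
F → id: PREDICT = { 'id' }

M[F, 'd'] = F → d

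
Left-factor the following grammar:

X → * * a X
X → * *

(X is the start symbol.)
Left-factoring transforms A → αβ₁ | αβ₂ into A → αA' and A' → β₁ | β₂
(α is the longest common prefix among the alternatives). Repeat until
no nonterminal has two alternatives with a common prefix.

Round 1: X has alternatives sharing prefix '* *'. Introduce X': X → * * X'
  Add: X' → a X
  Add: X' → ε

No remaining common prefixes — done.

Resulting grammar:
X → * * X'
X' → a X
X' → ε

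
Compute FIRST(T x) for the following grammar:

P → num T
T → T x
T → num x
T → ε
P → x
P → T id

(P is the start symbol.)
{ 'num', 'x' }

FIRST sets of the non-terminals involved (from the grammar, by fixed-point iteration):
  FIRST(T) = { 'num', 'x', ε }

To compute FIRST(T x), process the symbols left to right:
Symbol T is a non-terminal. Add FIRST(T) \ {ε} = { 'num', 'x' }
T is nullable (ε ∈ FIRST(T)), continue to the next symbol.
Symbol x is a terminal. Add 'x' and stop.
FIRST(T x) = { 'num', 'x' }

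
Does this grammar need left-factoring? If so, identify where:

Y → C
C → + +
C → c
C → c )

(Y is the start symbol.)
Left-factoring is needed when two productions for the same non-terminal
share a common prefix on the right-hand side.

Productions for C:
  C → + +
  C → c
  C → c )

Found common prefix 'c' in productions for C

Answer: Yes, C has productions with common prefix 'c'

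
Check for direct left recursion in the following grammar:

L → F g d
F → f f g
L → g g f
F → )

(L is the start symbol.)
No direct left recursion

L → F g d: starts with F
F → f f g: starts with f
L → g g f: starts with g
F → ): starts with ')'

No direct left recursion found.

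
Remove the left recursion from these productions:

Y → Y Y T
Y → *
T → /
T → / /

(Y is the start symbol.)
Y is directly left-recursive. The standard transformation for
  A → A α₁ | ... | A α_m | β₁ | ... | β_n
is
  A  → β₁ A' | ... | β_n A'
  A' → α₁ A' | ... | α_m A' | ε

Y → * becomes Y → * Y'
Y → Y Y T becomes Y' → Y T Y'
Add Y' → ε

Productions for other non-terminals are unchanged:
  T → /
  T → / /

Resulting grammar:
Y → * Y'
Y' → Y T Y'
Y' → ε
T → /
T → / /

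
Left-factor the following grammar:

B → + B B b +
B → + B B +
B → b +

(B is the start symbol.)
Left-factoring transforms A → αβ₁ | αβ₂ into A → αA' and A' → β₁ | β₂
(α is the longest common prefix among the alternatives). Repeat until
no nonterminal has two alternatives with a common prefix.

Round 1: B has alternatives sharing prefix '+ B B'. Introduce B': B → + B B B'
  Add: B' → b +
  Add: B' → +

No remaining common prefixes — done.

Resulting grammar:
B → + B B B'
B' → b +
B' → +
B → b +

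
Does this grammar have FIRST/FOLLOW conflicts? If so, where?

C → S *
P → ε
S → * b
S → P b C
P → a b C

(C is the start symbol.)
No FIRST/FOLLOW conflicts.

A FIRST/FOLLOW conflict occurs when a non-terminal N has a nullable alternative N → β (β ⇒* ε) and another alternative N → α with FIRST(α) ∩ FOLLOW(N) ≠ ∅: on such a lookahead the parser cannot decide between expanding α and letting N vanish via β.

Nullable non-terminals: P.

P: nullable alternative(s) P → ε; FOLLOW(P) = { 'b' }
  P → ε: FIRST \ {ε} = { } — this is the only nullable alternative, skip
  P → a b C: FIRST \ {ε} = { 'a' } — disjoint from FOLLOW(P)

C, S have no nullable alternative, so no FIRST/FOLLOW check is needed there.

No FIRST/FOLLOW conflicts found.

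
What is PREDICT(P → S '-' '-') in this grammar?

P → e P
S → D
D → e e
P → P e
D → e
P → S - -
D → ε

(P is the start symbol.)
{ '-', 'e' }

PREDICT(P → S '-' '-') = (FIRST(RHS) \ {ε}) ∪ (FOLLOW(P) if ε ∈ FIRST(RHS), i.e. RHS ⇒* ε)
FIRST(S) = { 'e', ε }
FIRST(S '-' '-') = { '-', 'e' }
ε ∉ FIRST(S '-' '-'), so FOLLOW(P) is not added.
PREDICT(P → S '-' '-') = { '-', 'e' }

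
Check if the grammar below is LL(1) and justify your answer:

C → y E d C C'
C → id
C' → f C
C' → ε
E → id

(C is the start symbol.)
No. Predict set conflict for C': { 'f' }

Relevant sets:
  FOLLOW(C') = { $, 'f' }

For C:
  PREDICT(C → y E d C C') = { 'y' }
  PREDICT(C → id) = { 'id' }
For C':
  PREDICT(C' → f C) = { 'f' }
  PREDICT(C' → ε) = { $, 'f' }
E has a single production, so nothing to check there.

Conflict found: Predict set conflict for C': { 'f' }
The grammar is NOT LL(1).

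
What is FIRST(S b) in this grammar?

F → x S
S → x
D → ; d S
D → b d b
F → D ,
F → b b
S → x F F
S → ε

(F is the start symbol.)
FIRST sets of the non-terminals involved (from the grammar, by fixed-point iteration):
  FIRST(S) = { 'x', ε }

To compute FIRST(S b), process the symbols left to right:
Symbol S is a non-terminal. Add FIRST(S) \ {ε} = { 'x' }
S is nullable (ε ∈ FIRST(S)), continue to the next symbol.
Symbol b is a terminal. Add 'b' and stop.
FIRST(S b) = { 'b', 'x' }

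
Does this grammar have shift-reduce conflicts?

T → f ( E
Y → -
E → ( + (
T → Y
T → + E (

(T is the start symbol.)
A shift-reduce conflict occurs when an LR(0) state has both:
  - a complete (reduce) item [A → α .] (dot at the end), and
  - a shift item [B → β . c γ] (dot before a terminal).

Augment with T' → T and build the canonical LR(0) collection (I0 = CLOSURE({[T' → . T]}), then GOTO on every symbol after a dot until no new states appear). It has 13 states:
  I0: { [T → . + E (], [T → . Y], [T → . f ( E], [T' → . T], [Y → . -] }  — shift
  I1: { [E → . ( + (], [T → + . E (] }  — shift
  I2: { [Y → - .] }  — reduce
  I3: { [T' → T .] }  — accept
  I4: { [T → Y .] }  — reduce
  I5: { [T → f . ( E] }  — shift
  I6: { [E → . ( + (], [T → f ( . E] }  — shift
  I7: { [E → ( . + (] }  — shift
  I8: { [T → f ( E .] }  — reduce
  I9: { [E → ( + . (] }  — shift
  I10: { [E → ( + ( .] }  — reduce
  I11: { [T → + E . (] }  — shift
  I12: { [T → + E ( .] }  — reduce

No state contains both a complete item and a shift item.

Answer: No shift-reduce conflicts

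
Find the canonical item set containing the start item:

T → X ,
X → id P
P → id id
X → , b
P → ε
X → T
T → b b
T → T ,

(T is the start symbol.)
{ [T → . T ,], [T → . X ,], [T → . b b], [T' → . T], [X → . , b], [X → . T], [X → . id P] }

First, augment the grammar with T' → T
I₀ = CLOSURE({ [T' → . T] }):
  [T' → . T] has the dot before T: add [T → . X ,], [T → . b b], [T → . T ,]
  [T → . X ,] has the dot before X: add [X → . id P], [X → . , b], [X → . T]
No further items can be added.

I₀ = { [T → . T ,], [T → . X ,], [T → . b b], [T' → . T], [X → . , b], [X → . T], [X → . id P] }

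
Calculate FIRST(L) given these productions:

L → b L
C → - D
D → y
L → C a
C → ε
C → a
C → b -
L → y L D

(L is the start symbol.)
FIRST sets of the other non-terminals involved (by the same procedure, iterated to a fixed point):
  FIRST(C) = { '-', 'a', 'b', ε }

From L → b L:
  - b is a terminal: add 'b' and stop
From L → C a:
  - C is a non-terminal: add FIRST(C) \ {ε} = { '-', 'a', 'b' }
    C is nullable, so continue to the next symbol
  - a is a terminal: add 'a' and stop
From L → y L D:
  - y is a terminal: add 'y' and stop

Collecting: FIRST(L) = { '-', 'a', 'b', 'y' }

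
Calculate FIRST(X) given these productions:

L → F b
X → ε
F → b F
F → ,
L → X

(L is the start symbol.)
{ ε }

To compute FIRST(X), examine every production with X on the left-hand side, reading each right-hand side left to right until a non-nullable symbol is reached.

From X → ε:
  - ε-production, so ε ∈ FIRST(X)

Collecting: FIRST(X) = { ε }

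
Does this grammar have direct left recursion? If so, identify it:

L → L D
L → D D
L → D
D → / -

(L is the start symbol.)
Direct left recursion occurs when N → N α for some non-terminal N (the right-hand side begins with the left-hand side itself).

L → L D: LEFT RECURSIVE (starts with L)
L → D D: starts with D
L → D: starts with D
D → / -: starts with '/'

The grammar has direct left recursion on: L.

Answer: Yes, L is left-recursive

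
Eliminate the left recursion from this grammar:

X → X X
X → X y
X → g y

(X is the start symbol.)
X → g y X'
X' → X X'
X' → y X'
X' → ε

X is directly left-recursive. The standard transformation for
  A → A α₁ | ... | A α_m | β₁ | ... | β_n
is
  A  → β₁ A' | ... | β_n A'
  A' → α₁ A' | ... | α_m A' | ε

X → g y becomes X → g y X'
X → X X becomes X' → X X'
X → X y becomes X' → y X'
Add X' → ε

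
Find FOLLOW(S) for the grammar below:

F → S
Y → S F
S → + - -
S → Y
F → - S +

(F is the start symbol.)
In F → S: S is at the end, add FOLLOW(F)
In Y → S F: S is followed by F, add FIRST(F) \ {ε} = { '+', '-' }
In F → - S +: S is followed by '+', add FIRST('+') \ {ε} = { '+' }

The FOLLOW sets referred to above (computed the same way, to a fixed point):
  FOLLOW(F) = { $, '+', '-' }

Taking the union: FOLLOW(S) = { $, '+', '-' }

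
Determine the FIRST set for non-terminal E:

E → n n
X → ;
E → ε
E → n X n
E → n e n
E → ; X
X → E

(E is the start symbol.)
To compute FIRST(E), examine every production with E on the left-hand side, reading each right-hand side left to right until a non-nullable symbol is reached.

From E → n n:
  - n is a terminal: add 'n' and stop
From E → ε:
  - ε-production, so ε ∈ FIRST(E)
From E → n X n:
  - n is a terminal: add 'n' and stop
From E → n e n:
  - n is a terminal: add 'n' and stop
From E → ; X:
  - ';' is a terminal: add ';' and stop

Collecting: FIRST(E) = { ';', 'n', ε }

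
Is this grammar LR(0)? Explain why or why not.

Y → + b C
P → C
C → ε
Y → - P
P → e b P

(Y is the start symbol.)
Augment with Y' → Y and build the canonical LR(0) collection (I0 = CLOSURE({[Y' → . Y]}), then GOTO on every symbol after a dot until no new states appear). It has 11 states:
  I0: { [Y → . + b C], [Y → . - P], [Y' → . Y] }  — shift
  I1: { [Y → + . b C] }  — shift
  I2: { [C → .], [P → . C], [P → . e b P], [Y → - . P] }  — shift, reduce
  I3: { [Y' → Y .] }  — accept
  I4: { [P → C .] }  — reduce
  I5: { [Y → - P .] }  — reduce
  I6: { [P → e . b P] }  — shift
  I7: { [C → .], [P → . C], [P → . e b P], [P → e b . P] }  — shift, reduce
  I8: { [P → e b P .] }  — reduce
  I9: { [C → .], [Y → + b . C] }  — reduce
  I10: { [Y → + b C .] }  — reduce

Conflict in state I2:
  Shift-reduce conflict between [C → .] and [P → . e b P]
So the grammar is NOT LR(0).

Answer: No. Shift-reduce conflict between [C → .] and [P → . e b P]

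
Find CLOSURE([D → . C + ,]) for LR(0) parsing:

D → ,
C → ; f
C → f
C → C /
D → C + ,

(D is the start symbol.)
To compute CLOSURE, for each item [A → α.Bβ] where B is a non-terminal, add [B → .γ] for all productions B → γ; repeat for the newly added items until nothing changes.

Start with: [D → . C + ,]
  [D → . C + ,] has the dot before C: add [C → . ; f], [C → . f], [C → . C /]
No further items can be added.

CLOSURE = { [C → . ; f], [C → . C /], [C → . f], [D → . C + ,] }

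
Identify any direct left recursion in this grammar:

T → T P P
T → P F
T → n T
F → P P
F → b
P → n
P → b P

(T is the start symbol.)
Direct left recursion occurs when N → N α for some non-terminal N (the right-hand side begins with the left-hand side itself).

T → T P P: LEFT RECURSIVE (starts with T)
T → P F: starts with P
T → n T: starts with n
F → P P: starts with P
F → b: starts with b
P → n: starts with n
P → b P: starts with b

The grammar has direct left recursion on: T.

Answer: Yes, T is left-recursive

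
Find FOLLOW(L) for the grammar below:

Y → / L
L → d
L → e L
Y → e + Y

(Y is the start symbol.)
{ $ }

In Y → / L: L is at the end, add FOLLOW(Y)
In L → e L: L is at the end; this adds FOLLOW(L) to itself — nothing new

The FOLLOW sets referred to above (computed the same way, to a fixed point):
  FOLLOW(Y) = { $ }

Taking the union: FOLLOW(L) = { $ }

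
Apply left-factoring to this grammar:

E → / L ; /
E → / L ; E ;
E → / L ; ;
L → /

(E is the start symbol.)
Left-factoring transforms A → αβ₁ | αβ₂ into A → αA' and A' → β₁ | β₂
(α is the longest common prefix among the alternatives). Repeat until
no nonterminal has two alternatives with a common prefix.

Round 1: E has alternatives sharing prefix '/ L ;'. Introduce E': E → / L ; E'
  Add: E' → /
  Add: E' → E ;
  Add: E' → ;

No remaining common prefixes — done.

Resulting grammar:
E → / L ; E'
E' → /
E' → E ;
E' → ;
L → /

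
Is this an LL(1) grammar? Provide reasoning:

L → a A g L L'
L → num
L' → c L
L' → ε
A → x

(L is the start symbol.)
A grammar is LL(1) if for each non-terminal N with multiple productions, the predict sets of those productions are pairwise disjoint, where PREDICT(N → α) = (FIRST(α) \ {ε}) ∪ (FOLLOW(N) if α ⇒* ε).

Relevant sets:
  FOLLOW(L') = { $, 'c' }

For L:
  PREDICT(L → a A g L L') = { 'a' }
  PREDICT(L → num) = { 'num' }
For L':
  PREDICT(L' → c L) = { 'c' }
  PREDICT(L' → ε) = { $, 'c' }
A has a single production, so nothing to check there.

Conflict found: Predict set conflict for L': { 'c' }
The grammar is NOT LL(1).

Answer: No. Predict set conflict for L': { 'c' }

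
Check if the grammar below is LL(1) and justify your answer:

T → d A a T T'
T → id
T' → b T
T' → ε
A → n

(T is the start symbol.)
No. Predict set conflict for T': { 'b' }

A grammar is LL(1) if for each non-terminal N with multiple productions, the predict sets of those productions are pairwise disjoint, where PREDICT(N → α) = (FIRST(α) \ {ε}) ∪ (FOLLOW(N) if α ⇒* ε).

Relevant sets:
  FOLLOW(T') = { $, 'b' }

For T:
  PREDICT(T → d A a T T') = { 'd' }
  PREDICT(T → id) = { 'id' }
For T':
  PREDICT(T' → b T) = { 'b' }
  PREDICT(T' → ε) = { $, 'b' }
A has a single production, so nothing to check there.

Conflict found: Predict set conflict for T': { 'b' }
The grammar is NOT LL(1).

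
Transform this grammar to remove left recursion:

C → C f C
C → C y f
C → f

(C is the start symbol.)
C is directly left-recursive. The standard transformation for
  A → A α₁ | ... | A α_m | β₁ | ... | β_n
is
  A  → β₁ A' | ... | β_n A'
  A' → α₁ A' | ... | α_m A' | ε

C → f becomes C → f C'
C → C f C becomes C' → f C C'
C → C y f becomes C' → y f C'
Add C' → ε

Resulting grammar:
C → f C'
C' → f C C'
C' → y f C'
C' → ε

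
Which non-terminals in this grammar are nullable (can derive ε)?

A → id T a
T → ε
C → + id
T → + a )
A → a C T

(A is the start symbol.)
ε-productions: T → ε
So T is immediately nullable.
No further non-terminal can be added: every production for the remaining non-terminals contains a terminal or a non-nullable non-terminal.
Nullable = { 'T' }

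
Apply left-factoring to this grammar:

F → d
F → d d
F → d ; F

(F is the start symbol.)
Left-factoring transforms A → αβ₁ | αβ₂ into A → αA' and A' → β₁ | β₂
(α is the longest common prefix among the alternatives). Repeat until
no nonterminal has two alternatives with a common prefix.

Round 1: F has alternatives sharing prefix 'd'. Introduce F': F → d F'
  Add: F' → ε
  Add: F' → d
  Add: F' → ; F

No remaining common prefixes — done.

Resulting grammar:
F → d F'
F' → ε
F' → d
F' → ; F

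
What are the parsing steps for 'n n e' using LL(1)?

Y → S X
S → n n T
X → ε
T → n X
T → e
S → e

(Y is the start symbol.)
Stack is shown with the top on the left.

Stack      Input    Action
--------------------------
Y $        n n e $  output Y → S X
S X $      n n e $  output S → n n T
n n T X $  n n e $  match 'n'
n T X $    n e $    match 'n'
T X $      e $      output T → e
e X $      e $      match 'e'
X $        $        output X → ε
$          $        accept

The string is accepted.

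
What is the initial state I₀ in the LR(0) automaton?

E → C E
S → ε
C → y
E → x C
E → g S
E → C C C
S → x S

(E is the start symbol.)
First, augment the grammar with E' → E
I₀ = CLOSURE({ [E' → . E] }):
  [E' → . E] has the dot before E: add [E → . C E], [E → . x C], [E → . g S], [E → . C C C]
  [E → . C E] has the dot before C: add [C → . y]
No further items can be added.

I₀ = { [C → . y], [E → . C C C], [E → . C E], [E → . g S], [E → . x C], [E' → . E] }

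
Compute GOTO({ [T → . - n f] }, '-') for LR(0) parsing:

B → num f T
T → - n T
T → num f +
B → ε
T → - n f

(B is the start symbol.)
GOTO(I, '-') = CLOSURE({ [A → αX.β] : [A → α.Xβ] ∈ I, X = '-' })

Items with dot before '-', with the dot advanced:
  [T → . - n f] → [T → - . n f]
Closure adds nothing (no advanced item has the dot before a non-terminal).

GOTO = { [T → - . n f] }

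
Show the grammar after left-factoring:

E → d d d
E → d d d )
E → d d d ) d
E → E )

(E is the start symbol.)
Left-factoring transforms A → αβ₁ | αβ₂ into A → αA' and A' → β₁ | β₂
(α is the longest common prefix among the alternatives). Repeat until
no nonterminal has two alternatives with a common prefix.

Round 1: E has alternatives sharing prefix 'd d d'. Introduce E': E → d d d E'
  Add: E' → ε
  Add: E' → )
  Add: E' → ) d

Round 2: E' has alternatives sharing prefix ')'. Introduce E'': E' → ) E''
  Add: E'' → ε
  Add: E'' → d

No remaining common prefixes — done.

Resulting grammar:
E → d d d E'
E' → ε
E' → ) E''
E'' → ε
E'' → d
E → E )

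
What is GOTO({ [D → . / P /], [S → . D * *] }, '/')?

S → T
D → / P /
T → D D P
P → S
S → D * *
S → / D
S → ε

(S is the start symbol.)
{ [D → . / P /], [D → / . P /], [P → . S], [S → . / D], [S → . D * *], [S → . T], [S → .], [T → . D D P] }

GOTO(I, '/') = CLOSURE({ [A → αX.β] : [A → α.Xβ] ∈ I, X = '/' })

Items with dot before '/', with the dot advanced:
  [D → . / P /] → [D → / . P /]
Closure of the advanced items:
  [D → / . P /] has the dot before P: add [P → . S]
  [P → . S] has the dot before S: add [S → . T], [S → . D * *], [S → . / D], [S → .]
  [S → . T] has the dot before T: add [T → . D D P]
  [S → . D * *] has the dot before D: add [D → . / P /]

GOTO = { [D → . / P /], [D → / . P /], [P → . S], [S → . / D], [S → . D * *], [S → . T], [S → .], [T → . D D P] }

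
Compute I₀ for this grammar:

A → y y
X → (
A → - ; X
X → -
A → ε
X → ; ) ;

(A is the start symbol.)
First, augment the grammar with A' → A
I₀ = CLOSURE({ [A' → . A] }):
  [A' → . A] has the dot before A: add [A → . y y], [A → . - ; X], [A → .]
No further items can be added.

I₀ = { [A → . - ; X], [A → . y y], [A → .], [A' → . A] }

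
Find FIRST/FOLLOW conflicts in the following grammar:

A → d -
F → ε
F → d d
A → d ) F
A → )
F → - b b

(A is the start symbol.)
Nullable non-terminals: F.

F: nullable alternative(s) F → ε; FOLLOW(F) = { $ }
  F → ε: FIRST \ {ε} = { } — this is the only nullable alternative, skip
  F → d d: FIRST \ {ε} = { 'd' } — disjoint from FOLLOW(F)
  F → - b b: FIRST \ {ε} = { '-' } — disjoint from FOLLOW(F)

A has no nullable alternative, so no FIRST/FOLLOW check is needed there.

No FIRST/FOLLOW conflicts found.

Answer: No FIRST/FOLLOW conflicts.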